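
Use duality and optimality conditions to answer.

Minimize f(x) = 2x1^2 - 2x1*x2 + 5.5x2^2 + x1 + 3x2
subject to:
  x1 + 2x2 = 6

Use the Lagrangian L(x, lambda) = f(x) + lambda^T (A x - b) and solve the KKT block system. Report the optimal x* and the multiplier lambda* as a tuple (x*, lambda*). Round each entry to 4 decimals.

Form the Lagrangian:
  L(x, lambda) = (1/2) x^T Q x + c^T x + lambda^T (A x - b)
Stationarity (grad_x L = 0): Q x + c + A^T lambda = 0.
Primal feasibility: A x = b.

This gives the KKT block system:
  [ Q   A^T ] [ x     ]   [-c ]
  [ A    0  ] [ lambda ] = [ b ]

Solving the linear system:
  x*      = (2.6286, 1.6857)
  lambda* = (-8.1429)
  f(x*)   = 28.2714

x* = (2.6286, 1.6857), lambda* = (-8.1429)


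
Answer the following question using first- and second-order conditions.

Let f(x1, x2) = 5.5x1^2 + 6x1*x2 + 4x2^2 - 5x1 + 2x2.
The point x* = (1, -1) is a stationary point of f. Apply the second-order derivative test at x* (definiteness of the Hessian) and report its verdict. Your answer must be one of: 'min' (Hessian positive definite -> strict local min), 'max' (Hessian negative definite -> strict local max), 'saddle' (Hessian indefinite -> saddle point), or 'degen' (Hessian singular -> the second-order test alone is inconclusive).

Compute the Hessian H = grad^2 f:
  H = [[11, 6], [6, 8]]
Verify stationarity: grad f(x*) = H x* + g = (0, 0).
Eigenvalues of H: 3.3153, 15.6847.
Both eigenvalues > 0, so H is positive definite -> x* is a strict local min.

min


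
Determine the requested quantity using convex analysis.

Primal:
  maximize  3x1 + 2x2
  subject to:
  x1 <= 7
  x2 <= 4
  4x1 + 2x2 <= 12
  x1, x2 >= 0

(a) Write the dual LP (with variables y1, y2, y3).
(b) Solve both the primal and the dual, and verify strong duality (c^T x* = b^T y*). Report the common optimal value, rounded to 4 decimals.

The standard primal-dual pair for 'max c^T x s.t. A x <= b, x >= 0' is:
  Dual:  min b^T y  s.t.  A^T y >= c,  y >= 0.

So the dual LP is:
  minimize  7y1 + 4y2 + 12y3
  subject to:
    y1 + 4y3 >= 3
    y2 + 2y3 >= 2
    y1, y2, y3 >= 0

Solving the primal: x* = (1, 4).
  primal value c^T x* = 11.
Solving the dual: y* = (0, 0.5, 0.75).
  dual value b^T y* = 11.
Strong duality: c^T x* = b^T y*. Confirmed.

11


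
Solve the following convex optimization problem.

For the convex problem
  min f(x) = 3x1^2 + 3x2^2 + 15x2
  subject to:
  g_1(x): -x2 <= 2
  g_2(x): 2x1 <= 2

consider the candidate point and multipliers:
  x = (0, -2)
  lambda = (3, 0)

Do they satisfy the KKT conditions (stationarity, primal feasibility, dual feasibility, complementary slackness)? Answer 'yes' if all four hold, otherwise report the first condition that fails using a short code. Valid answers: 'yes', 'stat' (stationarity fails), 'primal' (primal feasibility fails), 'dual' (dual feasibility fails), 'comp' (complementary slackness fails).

Gradient of f: grad f(x) = Q x + c = (0, 3)
Constraint values g_i(x) = a_i^T x - b_i:
  g_1((0, -2)) = 0
  g_2((0, -2)) = -2
Stationarity residual: grad f(x) + sum_i lambda_i a_i = (0, 0)
  -> stationarity OK
Primal feasibility (all g_i <= 0): OK
Dual feasibility (all lambda_i >= 0): OK
Complementary slackness (lambda_i * g_i(x) = 0 for all i): OK

Verdict: yes, KKT holds.

yes


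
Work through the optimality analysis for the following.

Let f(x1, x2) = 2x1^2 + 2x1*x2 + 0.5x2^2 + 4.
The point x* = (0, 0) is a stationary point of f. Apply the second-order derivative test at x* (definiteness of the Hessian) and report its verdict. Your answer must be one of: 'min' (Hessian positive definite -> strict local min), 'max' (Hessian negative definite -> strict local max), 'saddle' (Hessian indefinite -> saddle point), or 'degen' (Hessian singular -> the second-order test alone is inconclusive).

Compute the Hessian H = grad^2 f:
  H = [[4, 2], [2, 1]]
Verify stationarity: grad f(x*) = H x* + g = (0, 0).
Eigenvalues of H: 0, 5.
H has a zero eigenvalue (singular; positive semidefinite but not definite), so H is neither positive definite, negative definite, nor indefinite. The second-order test alone is inconclusive -> degen.
(Indeed, f is constant along the null direction of H through x*, so x* is not a strict local extremum.)

degen


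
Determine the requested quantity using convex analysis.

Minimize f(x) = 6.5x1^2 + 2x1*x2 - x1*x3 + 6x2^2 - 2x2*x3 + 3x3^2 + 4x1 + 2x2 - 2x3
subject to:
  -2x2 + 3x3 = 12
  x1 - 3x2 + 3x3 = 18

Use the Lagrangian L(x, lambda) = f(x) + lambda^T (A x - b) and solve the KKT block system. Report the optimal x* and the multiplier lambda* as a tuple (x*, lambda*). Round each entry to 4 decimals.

Form the Lagrangian:
  L(x, lambda) = (1/2) x^T Q x + c^T x + lambda^T (A x - b)
Stationarity (grad_x L = 0): Q x + c + A^T lambda = 0.
Primal feasibility: A x = b.

This gives the KKT block system:
  [ Q   A^T ] [ x     ]   [-c ]
  [ A    0  ] [ lambda ] = [ b ]

Solving the linear system:
  x*      = (2.5783, -3.4217, 1.7189)
  lambda* = (24.7631, -28.9558)
  f(x*)   = 112.0402

x* = (2.5783, -3.4217, 1.7189), lambda* = (24.7631, -28.9558)


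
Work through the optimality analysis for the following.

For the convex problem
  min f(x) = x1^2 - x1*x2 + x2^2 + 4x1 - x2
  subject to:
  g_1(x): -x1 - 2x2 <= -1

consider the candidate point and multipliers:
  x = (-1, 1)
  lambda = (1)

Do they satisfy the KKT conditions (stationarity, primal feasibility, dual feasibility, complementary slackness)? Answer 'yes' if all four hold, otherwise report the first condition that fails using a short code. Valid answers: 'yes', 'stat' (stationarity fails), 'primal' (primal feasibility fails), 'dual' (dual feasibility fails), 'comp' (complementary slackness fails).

Gradient of f: grad f(x) = Q x + c = (1, 2)
Constraint values g_i(x) = a_i^T x - b_i:
  g_1((-1, 1)) = 0
Stationarity residual: grad f(x) + sum_i lambda_i a_i = (0, 0)
  -> stationarity OK
Primal feasibility (all g_i <= 0): OK
Dual feasibility (all lambda_i >= 0): OK
Complementary slackness (lambda_i * g_i(x) = 0 for all i): OK

Verdict: yes, KKT holds.

yes


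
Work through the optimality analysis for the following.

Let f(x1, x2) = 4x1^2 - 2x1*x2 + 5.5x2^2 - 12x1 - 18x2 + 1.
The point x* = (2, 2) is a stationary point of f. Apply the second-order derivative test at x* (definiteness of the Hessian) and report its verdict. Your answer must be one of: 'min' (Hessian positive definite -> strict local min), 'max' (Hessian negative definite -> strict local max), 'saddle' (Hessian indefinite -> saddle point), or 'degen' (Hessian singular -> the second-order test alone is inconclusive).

Compute the Hessian H = grad^2 f:
  H = [[8, -2], [-2, 11]]
Verify stationarity: grad f(x*) = H x* + g = (0, 0).
Eigenvalues of H: 7, 12.
Both eigenvalues > 0, so H is positive definite -> x* is a strict local min.

min


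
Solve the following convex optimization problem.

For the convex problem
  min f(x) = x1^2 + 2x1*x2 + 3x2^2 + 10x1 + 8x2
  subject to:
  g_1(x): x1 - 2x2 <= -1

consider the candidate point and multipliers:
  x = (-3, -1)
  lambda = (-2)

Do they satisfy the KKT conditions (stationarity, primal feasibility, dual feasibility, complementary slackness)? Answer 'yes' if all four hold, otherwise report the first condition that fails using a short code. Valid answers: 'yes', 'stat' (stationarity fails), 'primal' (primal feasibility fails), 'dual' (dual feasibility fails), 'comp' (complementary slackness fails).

Gradient of f: grad f(x) = Q x + c = (2, -4)
Constraint values g_i(x) = a_i^T x - b_i:
  g_1((-3, -1)) = 0
Stationarity residual: grad f(x) + sum_i lambda_i a_i = (0, 0)
  -> stationarity OK
Primal feasibility (all g_i <= 0): OK
Dual feasibility (all lambda_i >= 0): FAILS
Complementary slackness (lambda_i * g_i(x) = 0 for all i): OK

Verdict: the first failing condition is dual_feasibility -> dual.

dual


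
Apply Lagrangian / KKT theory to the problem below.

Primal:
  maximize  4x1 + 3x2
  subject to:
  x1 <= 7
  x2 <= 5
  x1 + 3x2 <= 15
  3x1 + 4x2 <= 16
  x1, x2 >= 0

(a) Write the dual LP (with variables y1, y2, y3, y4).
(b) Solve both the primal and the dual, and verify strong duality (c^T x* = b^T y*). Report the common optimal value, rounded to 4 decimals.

The standard primal-dual pair for 'max c^T x s.t. A x <= b, x >= 0' is:
  Dual:  min b^T y  s.t.  A^T y >= c,  y >= 0.

So the dual LP is:
  minimize  7y1 + 5y2 + 15y3 + 16y4
  subject to:
    y1 + y3 + 3y4 >= 4
    y2 + 3y3 + 4y4 >= 3
    y1, y2, y3, y4 >= 0

Solving the primal: x* = (5.3333, 0).
  primal value c^T x* = 21.3333.
Solving the dual: y* = (0, 0, 0, 1.3333).
  dual value b^T y* = 21.3333.
Strong duality: c^T x* = b^T y*. Confirmed.

21.3333


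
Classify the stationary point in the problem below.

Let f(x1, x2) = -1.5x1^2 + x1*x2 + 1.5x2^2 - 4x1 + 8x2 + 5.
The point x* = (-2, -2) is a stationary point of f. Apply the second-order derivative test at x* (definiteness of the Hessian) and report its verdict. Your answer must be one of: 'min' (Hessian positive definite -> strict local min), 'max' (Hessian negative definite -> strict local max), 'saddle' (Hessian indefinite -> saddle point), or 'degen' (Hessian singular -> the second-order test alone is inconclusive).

Compute the Hessian H = grad^2 f:
  H = [[-3, 1], [1, 3]]
Verify stationarity: grad f(x*) = H x* + g = (0, 0).
Eigenvalues of H: -3.1623, 3.1623.
Eigenvalues have mixed signs, so H is indefinite -> x* is a saddle point.

saddle


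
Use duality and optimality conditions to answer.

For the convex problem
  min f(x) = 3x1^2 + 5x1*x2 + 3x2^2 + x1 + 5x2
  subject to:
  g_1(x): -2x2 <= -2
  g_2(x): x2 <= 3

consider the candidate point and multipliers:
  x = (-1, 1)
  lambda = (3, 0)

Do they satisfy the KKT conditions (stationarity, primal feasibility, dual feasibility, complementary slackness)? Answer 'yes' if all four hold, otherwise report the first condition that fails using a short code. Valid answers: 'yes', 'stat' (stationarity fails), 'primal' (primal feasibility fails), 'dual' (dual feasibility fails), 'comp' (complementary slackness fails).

Gradient of f: grad f(x) = Q x + c = (0, 6)
Constraint values g_i(x) = a_i^T x - b_i:
  g_1((-1, 1)) = 0
  g_2((-1, 1)) = -2
Stationarity residual: grad f(x) + sum_i lambda_i a_i = (0, 0)
  -> stationarity OK
Primal feasibility (all g_i <= 0): OK
Dual feasibility (all lambda_i >= 0): OK
Complementary slackness (lambda_i * g_i(x) = 0 for all i): OK

Verdict: yes, KKT holds.

yes


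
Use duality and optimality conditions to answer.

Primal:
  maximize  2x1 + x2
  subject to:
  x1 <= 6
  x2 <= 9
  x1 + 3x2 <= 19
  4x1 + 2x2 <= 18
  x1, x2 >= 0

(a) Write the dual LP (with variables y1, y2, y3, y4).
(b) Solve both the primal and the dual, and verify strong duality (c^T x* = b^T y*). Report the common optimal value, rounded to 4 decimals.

The standard primal-dual pair for 'max c^T x s.t. A x <= b, x >= 0' is:
  Dual:  min b^T y  s.t.  A^T y >= c,  y >= 0.

So the dual LP is:
  minimize  6y1 + 9y2 + 19y3 + 18y4
  subject to:
    y1 + y3 + 4y4 >= 2
    y2 + 3y3 + 2y4 >= 1
    y1, y2, y3, y4 >= 0

Solving the primal: x* = (1.6, 5.8).
  primal value c^T x* = 9.
Solving the dual: y* = (0, 0, 0, 0.5).
  dual value b^T y* = 9.
Strong duality: c^T x* = b^T y*. Confirmed.

9


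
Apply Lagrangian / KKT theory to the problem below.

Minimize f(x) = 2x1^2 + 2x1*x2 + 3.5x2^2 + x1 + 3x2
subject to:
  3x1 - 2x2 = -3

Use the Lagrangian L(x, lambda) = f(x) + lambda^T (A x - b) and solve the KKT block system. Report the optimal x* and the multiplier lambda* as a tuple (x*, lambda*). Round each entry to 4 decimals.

Form the Lagrangian:
  L(x, lambda) = (1/2) x^T Q x + c^T x + lambda^T (A x - b)
Stationarity (grad_x L = 0): Q x + c + A^T lambda = 0.
Primal feasibility: A x = b.

This gives the KKT block system:
  [ Q   A^T ] [ x     ]   [-c ]
  [ A    0  ] [ lambda ] = [ b ]

Solving the linear system:
  x*      = (-0.9417, 0.0874)
  lambda* = (0.8641)
  f(x*)   = 0.9563

x* = (-0.9417, 0.0874), lambda* = (0.8641)


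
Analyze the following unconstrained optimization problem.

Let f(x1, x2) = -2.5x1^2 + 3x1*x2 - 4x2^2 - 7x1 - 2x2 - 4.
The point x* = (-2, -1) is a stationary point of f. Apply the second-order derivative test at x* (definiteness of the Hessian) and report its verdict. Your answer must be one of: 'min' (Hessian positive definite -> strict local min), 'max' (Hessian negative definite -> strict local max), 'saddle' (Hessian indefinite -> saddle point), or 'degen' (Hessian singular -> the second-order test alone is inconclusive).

Compute the Hessian H = grad^2 f:
  H = [[-5, 3], [3, -8]]
Verify stationarity: grad f(x*) = H x* + g = (0, 0).
Eigenvalues of H: -9.8541, -3.1459.
Both eigenvalues < 0, so H is negative definite -> x* is a strict local max.

max


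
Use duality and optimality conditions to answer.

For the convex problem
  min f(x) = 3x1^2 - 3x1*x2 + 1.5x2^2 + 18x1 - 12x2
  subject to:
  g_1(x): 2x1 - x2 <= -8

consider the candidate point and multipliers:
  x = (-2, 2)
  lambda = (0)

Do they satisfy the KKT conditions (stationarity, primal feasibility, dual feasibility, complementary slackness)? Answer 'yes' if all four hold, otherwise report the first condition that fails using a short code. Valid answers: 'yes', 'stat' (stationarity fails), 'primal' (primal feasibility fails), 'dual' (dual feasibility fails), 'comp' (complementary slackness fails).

Gradient of f: grad f(x) = Q x + c = (0, 0)
Constraint values g_i(x) = a_i^T x - b_i:
  g_1((-2, 2)) = 2
Stationarity residual: grad f(x) + sum_i lambda_i a_i = (0, 0)
  -> stationarity OK
Primal feasibility (all g_i <= 0): FAILS
Dual feasibility (all lambda_i >= 0): OK
Complementary slackness (lambda_i * g_i(x) = 0 for all i): OK

Verdict: the first failing condition is primal_feasibility -> primal.

primal


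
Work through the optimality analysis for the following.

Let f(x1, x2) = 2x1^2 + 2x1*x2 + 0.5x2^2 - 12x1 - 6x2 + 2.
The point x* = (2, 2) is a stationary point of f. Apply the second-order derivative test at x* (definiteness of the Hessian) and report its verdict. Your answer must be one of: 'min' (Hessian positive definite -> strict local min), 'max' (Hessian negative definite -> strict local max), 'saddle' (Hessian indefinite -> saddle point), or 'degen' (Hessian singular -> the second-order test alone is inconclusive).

Compute the Hessian H = grad^2 f:
  H = [[4, 2], [2, 1]]
Verify stationarity: grad f(x*) = H x* + g = (0, 0).
Eigenvalues of H: 0, 5.
H has a zero eigenvalue (singular; positive semidefinite but not definite), so H is neither positive definite, negative definite, nor indefinite. The second-order test alone is inconclusive -> degen.
(Indeed, f is constant along the null direction of H through x*, so x* is not a strict local extremum.)

degen


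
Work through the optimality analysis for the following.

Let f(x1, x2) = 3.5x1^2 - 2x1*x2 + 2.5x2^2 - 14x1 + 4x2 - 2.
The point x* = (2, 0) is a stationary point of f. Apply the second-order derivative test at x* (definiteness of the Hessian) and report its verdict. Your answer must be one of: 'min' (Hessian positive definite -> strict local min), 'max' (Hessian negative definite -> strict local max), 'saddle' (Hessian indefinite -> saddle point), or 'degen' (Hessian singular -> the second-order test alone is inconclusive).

Compute the Hessian H = grad^2 f:
  H = [[7, -2], [-2, 5]]
Verify stationarity: grad f(x*) = H x* + g = (0, 0).
Eigenvalues of H: 3.7639, 8.2361.
Both eigenvalues > 0, so H is positive definite -> x* is a strict local min.

min


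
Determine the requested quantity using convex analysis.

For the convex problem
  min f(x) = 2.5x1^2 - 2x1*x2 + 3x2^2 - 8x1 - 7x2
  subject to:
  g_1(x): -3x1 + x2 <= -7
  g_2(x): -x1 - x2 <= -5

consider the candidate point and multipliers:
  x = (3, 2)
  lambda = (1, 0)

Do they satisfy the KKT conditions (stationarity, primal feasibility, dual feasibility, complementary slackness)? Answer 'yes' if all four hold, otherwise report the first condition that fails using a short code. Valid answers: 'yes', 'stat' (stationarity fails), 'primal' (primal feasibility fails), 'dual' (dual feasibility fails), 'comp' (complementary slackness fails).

Gradient of f: grad f(x) = Q x + c = (3, -1)
Constraint values g_i(x) = a_i^T x - b_i:
  g_1((3, 2)) = 0
  g_2((3, 2)) = 0
Stationarity residual: grad f(x) + sum_i lambda_i a_i = (0, 0)
  -> stationarity OK
Primal feasibility (all g_i <= 0): OK
Dual feasibility (all lambda_i >= 0): OK
Complementary slackness (lambda_i * g_i(x) = 0 for all i): OK

Verdict: yes, KKT holds.

yes


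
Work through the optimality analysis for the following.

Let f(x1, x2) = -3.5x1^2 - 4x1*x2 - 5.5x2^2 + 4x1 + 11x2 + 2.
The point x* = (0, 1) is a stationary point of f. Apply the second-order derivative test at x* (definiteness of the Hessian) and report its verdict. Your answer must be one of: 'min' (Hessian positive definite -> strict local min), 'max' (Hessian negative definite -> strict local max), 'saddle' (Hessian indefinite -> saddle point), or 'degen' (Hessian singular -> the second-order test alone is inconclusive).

Compute the Hessian H = grad^2 f:
  H = [[-7, -4], [-4, -11]]
Verify stationarity: grad f(x*) = H x* + g = (0, 0).
Eigenvalues of H: -13.4721, -4.5279.
Both eigenvalues < 0, so H is negative definite -> x* is a strict local max.

max


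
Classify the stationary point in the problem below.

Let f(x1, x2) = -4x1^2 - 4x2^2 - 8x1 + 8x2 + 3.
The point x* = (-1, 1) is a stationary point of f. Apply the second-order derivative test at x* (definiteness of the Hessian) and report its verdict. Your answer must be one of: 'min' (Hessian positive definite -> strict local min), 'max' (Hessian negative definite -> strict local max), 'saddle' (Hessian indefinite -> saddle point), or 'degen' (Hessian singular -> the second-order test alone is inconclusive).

Compute the Hessian H = grad^2 f:
  H = [[-8, 0], [0, -8]]
Verify stationarity: grad f(x*) = H x* + g = (0, 0).
Eigenvalues of H: -8, -8.
Both eigenvalues < 0, so H is negative definite -> x* is a strict local max.

max


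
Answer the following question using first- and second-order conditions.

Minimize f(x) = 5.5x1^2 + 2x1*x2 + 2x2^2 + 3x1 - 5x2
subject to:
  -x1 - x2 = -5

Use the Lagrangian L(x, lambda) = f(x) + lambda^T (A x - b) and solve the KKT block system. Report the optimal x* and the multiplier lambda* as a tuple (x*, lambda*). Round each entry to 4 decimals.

Form the Lagrangian:
  L(x, lambda) = (1/2) x^T Q x + c^T x + lambda^T (A x - b)
Stationarity (grad_x L = 0): Q x + c + A^T lambda = 0.
Primal feasibility: A x = b.

This gives the KKT block system:
  [ Q   A^T ] [ x     ]   [-c ]
  [ A    0  ] [ lambda ] = [ b ]

Solving the linear system:
  x*      = (0.1818, 4.8182)
  lambda* = (14.6364)
  f(x*)   = 24.8182

x* = (0.1818, 4.8182), lambda* = (14.6364)


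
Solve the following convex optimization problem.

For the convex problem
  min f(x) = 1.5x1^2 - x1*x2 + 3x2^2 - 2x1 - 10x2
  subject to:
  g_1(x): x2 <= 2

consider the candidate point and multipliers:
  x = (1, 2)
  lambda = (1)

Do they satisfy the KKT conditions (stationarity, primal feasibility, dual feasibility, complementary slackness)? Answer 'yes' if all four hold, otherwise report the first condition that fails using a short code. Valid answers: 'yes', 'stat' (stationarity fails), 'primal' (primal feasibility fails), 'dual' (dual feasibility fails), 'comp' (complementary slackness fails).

Gradient of f: grad f(x) = Q x + c = (-1, 1)
Constraint values g_i(x) = a_i^T x - b_i:
  g_1((1, 2)) = 0
Stationarity residual: grad f(x) + sum_i lambda_i a_i = (-1, 2)
  -> stationarity FAILS
Primal feasibility (all g_i <= 0): OK
Dual feasibility (all lambda_i >= 0): OK
Complementary slackness (lambda_i * g_i(x) = 0 for all i): OK

Verdict: the first failing condition is stationarity -> stat.

stat


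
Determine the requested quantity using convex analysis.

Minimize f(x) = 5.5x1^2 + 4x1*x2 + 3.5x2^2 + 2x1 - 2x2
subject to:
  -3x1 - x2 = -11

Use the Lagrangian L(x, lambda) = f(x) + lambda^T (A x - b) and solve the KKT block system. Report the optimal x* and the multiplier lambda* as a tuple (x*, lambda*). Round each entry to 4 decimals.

Form the Lagrangian:
  L(x, lambda) = (1/2) x^T Q x + c^T x + lambda^T (A x - b)
Stationarity (grad_x L = 0): Q x + c + A^T lambda = 0.
Primal feasibility: A x = b.

This gives the KKT block system:
  [ Q   A^T ] [ x     ]   [-c ]
  [ A    0  ] [ lambda ] = [ b ]

Solving the linear system:
  x*      = (3.58, 0.26)
  lambda* = (14.14)
  f(x*)   = 81.09

x* = (3.58, 0.26), lambda* = (14.14)


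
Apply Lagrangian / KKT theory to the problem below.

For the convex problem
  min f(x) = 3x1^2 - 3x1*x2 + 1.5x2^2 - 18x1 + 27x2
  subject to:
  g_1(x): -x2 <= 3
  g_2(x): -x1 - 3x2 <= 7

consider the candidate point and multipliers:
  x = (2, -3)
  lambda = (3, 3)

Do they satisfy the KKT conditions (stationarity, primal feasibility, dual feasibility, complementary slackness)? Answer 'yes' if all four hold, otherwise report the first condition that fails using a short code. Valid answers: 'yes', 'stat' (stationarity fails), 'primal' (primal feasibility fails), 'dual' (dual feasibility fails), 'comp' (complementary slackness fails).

Gradient of f: grad f(x) = Q x + c = (3, 12)
Constraint values g_i(x) = a_i^T x - b_i:
  g_1((2, -3)) = 0
  g_2((2, -3)) = 0
Stationarity residual: grad f(x) + sum_i lambda_i a_i = (0, 0)
  -> stationarity OK
Primal feasibility (all g_i <= 0): OK
Dual feasibility (all lambda_i >= 0): OK
Complementary slackness (lambda_i * g_i(x) = 0 for all i): OK

Verdict: yes, KKT holds.

yes


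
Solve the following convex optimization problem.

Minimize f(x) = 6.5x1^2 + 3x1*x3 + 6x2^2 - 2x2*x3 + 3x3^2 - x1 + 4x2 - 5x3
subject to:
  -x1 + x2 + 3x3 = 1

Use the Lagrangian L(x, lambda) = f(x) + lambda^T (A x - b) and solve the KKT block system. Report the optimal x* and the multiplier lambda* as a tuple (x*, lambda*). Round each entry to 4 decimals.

Form the Lagrangian:
  L(x, lambda) = (1/2) x^T Q x + c^T x + lambda^T (A x - b)
Stationarity (grad_x L = 0): Q x + c + A^T lambda = 0.
Primal feasibility: A x = b.

This gives the KKT block system:
  [ Q   A^T ] [ x     ]   [-c ]
  [ A    0  ] [ lambda ] = [ b ]

Solving the linear system:
  x*      = (0.0182, -0.3065, 0.4416)
  lambda* = (0.561)
  f(x*)   = -2.0065

x* = (0.0182, -0.3065, 0.4416), lambda* = (0.561)


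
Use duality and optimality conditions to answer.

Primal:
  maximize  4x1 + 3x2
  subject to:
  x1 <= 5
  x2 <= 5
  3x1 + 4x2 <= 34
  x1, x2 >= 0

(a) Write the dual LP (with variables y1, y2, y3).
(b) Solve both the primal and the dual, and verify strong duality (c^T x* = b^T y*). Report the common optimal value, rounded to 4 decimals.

The standard primal-dual pair for 'max c^T x s.t. A x <= b, x >= 0' is:
  Dual:  min b^T y  s.t.  A^T y >= c,  y >= 0.

So the dual LP is:
  minimize  5y1 + 5y2 + 34y3
  subject to:
    y1 + 3y3 >= 4
    y2 + 4y3 >= 3
    y1, y2, y3 >= 0

Solving the primal: x* = (5, 4.75).
  primal value c^T x* = 34.25.
Solving the dual: y* = (1.75, 0, 0.75).
  dual value b^T y* = 34.25.
Strong duality: c^T x* = b^T y*. Confirmed.

34.25


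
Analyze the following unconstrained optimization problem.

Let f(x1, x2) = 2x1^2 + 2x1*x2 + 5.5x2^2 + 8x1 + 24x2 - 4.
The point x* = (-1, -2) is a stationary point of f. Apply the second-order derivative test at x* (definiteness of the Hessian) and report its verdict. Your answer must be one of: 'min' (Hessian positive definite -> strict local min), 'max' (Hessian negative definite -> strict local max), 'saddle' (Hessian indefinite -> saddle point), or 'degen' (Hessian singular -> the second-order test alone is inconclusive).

Compute the Hessian H = grad^2 f:
  H = [[4, 2], [2, 11]]
Verify stationarity: grad f(x*) = H x* + g = (0, 0).
Eigenvalues of H: 3.4689, 11.5311.
Both eigenvalues > 0, so H is positive definite -> x* is a strict local min.

min


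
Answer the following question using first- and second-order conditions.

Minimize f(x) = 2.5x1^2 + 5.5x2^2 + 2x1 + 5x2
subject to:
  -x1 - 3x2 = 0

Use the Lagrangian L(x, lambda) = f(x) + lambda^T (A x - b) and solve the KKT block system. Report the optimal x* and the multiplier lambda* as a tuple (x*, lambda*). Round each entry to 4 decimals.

Form the Lagrangian:
  L(x, lambda) = (1/2) x^T Q x + c^T x + lambda^T (A x - b)
Stationarity (grad_x L = 0): Q x + c + A^T lambda = 0.
Primal feasibility: A x = b.

This gives the KKT block system:
  [ Q   A^T ] [ x     ]   [-c ]
  [ A    0  ] [ lambda ] = [ b ]

Solving the linear system:
  x*      = (-0.0536, 0.0179)
  lambda* = (1.7321)
  f(x*)   = -0.0089

x* = (-0.0536, 0.0179), lambda* = (1.7321)


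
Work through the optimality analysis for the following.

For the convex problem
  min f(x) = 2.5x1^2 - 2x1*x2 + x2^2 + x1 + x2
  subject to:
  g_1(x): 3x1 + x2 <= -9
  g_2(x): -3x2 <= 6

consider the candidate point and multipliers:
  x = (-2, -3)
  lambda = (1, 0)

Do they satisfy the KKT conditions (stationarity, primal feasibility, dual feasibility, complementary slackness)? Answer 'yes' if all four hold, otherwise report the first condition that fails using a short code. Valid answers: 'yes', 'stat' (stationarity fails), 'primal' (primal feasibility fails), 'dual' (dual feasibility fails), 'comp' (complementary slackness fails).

Gradient of f: grad f(x) = Q x + c = (-3, -1)
Constraint values g_i(x) = a_i^T x - b_i:
  g_1((-2, -3)) = 0
  g_2((-2, -3)) = 3
Stationarity residual: grad f(x) + sum_i lambda_i a_i = (0, 0)
  -> stationarity OK
Primal feasibility (all g_i <= 0): FAILS
Dual feasibility (all lambda_i >= 0): OK
Complementary slackness (lambda_i * g_i(x) = 0 for all i): OK

Verdict: the first failing condition is primal_feasibility -> primal.

primal


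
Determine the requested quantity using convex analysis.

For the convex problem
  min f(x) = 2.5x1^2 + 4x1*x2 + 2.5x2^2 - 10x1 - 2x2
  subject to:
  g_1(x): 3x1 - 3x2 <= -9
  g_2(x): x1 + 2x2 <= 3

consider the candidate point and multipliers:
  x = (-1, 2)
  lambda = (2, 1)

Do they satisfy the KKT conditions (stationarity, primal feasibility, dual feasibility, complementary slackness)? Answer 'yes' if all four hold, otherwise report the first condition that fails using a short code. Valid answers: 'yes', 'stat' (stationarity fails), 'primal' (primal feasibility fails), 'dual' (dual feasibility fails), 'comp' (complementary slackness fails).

Gradient of f: grad f(x) = Q x + c = (-7, 4)
Constraint values g_i(x) = a_i^T x - b_i:
  g_1((-1, 2)) = 0
  g_2((-1, 2)) = 0
Stationarity residual: grad f(x) + sum_i lambda_i a_i = (0, 0)
  -> stationarity OK
Primal feasibility (all g_i <= 0): OK
Dual feasibility (all lambda_i >= 0): OK
Complementary slackness (lambda_i * g_i(x) = 0 for all i): OK

Verdict: yes, KKT holds.

yes


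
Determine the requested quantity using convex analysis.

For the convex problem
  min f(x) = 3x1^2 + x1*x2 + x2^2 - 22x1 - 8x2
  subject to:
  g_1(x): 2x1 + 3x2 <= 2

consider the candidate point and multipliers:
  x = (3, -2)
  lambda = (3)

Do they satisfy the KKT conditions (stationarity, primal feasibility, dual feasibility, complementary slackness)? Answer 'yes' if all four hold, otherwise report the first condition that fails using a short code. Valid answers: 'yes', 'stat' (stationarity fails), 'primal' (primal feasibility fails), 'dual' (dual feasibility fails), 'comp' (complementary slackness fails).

Gradient of f: grad f(x) = Q x + c = (-6, -9)
Constraint values g_i(x) = a_i^T x - b_i:
  g_1((3, -2)) = -2
Stationarity residual: grad f(x) + sum_i lambda_i a_i = (0, 0)
  -> stationarity OK
Primal feasibility (all g_i <= 0): OK
Dual feasibility (all lambda_i >= 0): OK
Complementary slackness (lambda_i * g_i(x) = 0 for all i): FAILS

Verdict: the first failing condition is complementary_slackness -> comp.

comp


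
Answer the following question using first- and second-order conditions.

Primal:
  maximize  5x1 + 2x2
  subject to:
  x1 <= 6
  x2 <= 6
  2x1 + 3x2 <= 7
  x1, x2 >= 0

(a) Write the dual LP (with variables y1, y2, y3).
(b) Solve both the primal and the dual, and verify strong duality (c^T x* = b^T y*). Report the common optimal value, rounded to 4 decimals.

The standard primal-dual pair for 'max c^T x s.t. A x <= b, x >= 0' is:
  Dual:  min b^T y  s.t.  A^T y >= c,  y >= 0.

So the dual LP is:
  minimize  6y1 + 6y2 + 7y3
  subject to:
    y1 + 2y3 >= 5
    y2 + 3y3 >= 2
    y1, y2, y3 >= 0

Solving the primal: x* = (3.5, 0).
  primal value c^T x* = 17.5.
Solving the dual: y* = (0, 0, 2.5).
  dual value b^T y* = 17.5.
Strong duality: c^T x* = b^T y*. Confirmed.

17.5


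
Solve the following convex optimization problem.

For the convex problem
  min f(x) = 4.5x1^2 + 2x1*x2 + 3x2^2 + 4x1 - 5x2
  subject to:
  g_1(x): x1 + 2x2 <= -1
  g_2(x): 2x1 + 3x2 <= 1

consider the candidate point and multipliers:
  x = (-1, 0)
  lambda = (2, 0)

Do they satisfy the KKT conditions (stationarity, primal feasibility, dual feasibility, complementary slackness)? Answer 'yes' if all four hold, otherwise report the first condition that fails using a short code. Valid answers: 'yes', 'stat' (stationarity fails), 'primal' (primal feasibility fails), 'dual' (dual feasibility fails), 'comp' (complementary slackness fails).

Gradient of f: grad f(x) = Q x + c = (-5, -7)
Constraint values g_i(x) = a_i^T x - b_i:
  g_1((-1, 0)) = 0
  g_2((-1, 0)) = -3
Stationarity residual: grad f(x) + sum_i lambda_i a_i = (-3, -3)
  -> stationarity FAILS
Primal feasibility (all g_i <= 0): OK
Dual feasibility (all lambda_i >= 0): OK
Complementary slackness (lambda_i * g_i(x) = 0 for all i): OK

Verdict: the first failing condition is stationarity -> stat.

stat


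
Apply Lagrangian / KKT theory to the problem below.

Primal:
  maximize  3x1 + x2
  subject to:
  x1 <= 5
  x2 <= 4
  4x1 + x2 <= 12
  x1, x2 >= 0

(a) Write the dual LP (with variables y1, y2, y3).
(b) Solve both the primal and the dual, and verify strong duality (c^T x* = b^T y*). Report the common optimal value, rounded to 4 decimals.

The standard primal-dual pair for 'max c^T x s.t. A x <= b, x >= 0' is:
  Dual:  min b^T y  s.t.  A^T y >= c,  y >= 0.

So the dual LP is:
  minimize  5y1 + 4y2 + 12y3
  subject to:
    y1 + 4y3 >= 3
    y2 + y3 >= 1
    y1, y2, y3 >= 0

Solving the primal: x* = (2, 4).
  primal value c^T x* = 10.
Solving the dual: y* = (0, 0.25, 0.75).
  dual value b^T y* = 10.
Strong duality: c^T x* = b^T y*. Confirmed.

10


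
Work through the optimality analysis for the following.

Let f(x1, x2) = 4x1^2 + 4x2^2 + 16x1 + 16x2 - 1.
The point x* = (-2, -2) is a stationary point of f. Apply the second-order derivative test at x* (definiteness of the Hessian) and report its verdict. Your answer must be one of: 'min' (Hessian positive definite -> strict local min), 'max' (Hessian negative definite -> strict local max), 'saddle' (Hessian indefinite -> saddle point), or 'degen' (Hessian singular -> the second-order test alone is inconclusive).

Compute the Hessian H = grad^2 f:
  H = [[8, 0], [0, 8]]
Verify stationarity: grad f(x*) = H x* + g = (0, 0).
Eigenvalues of H: 8, 8.
Both eigenvalues > 0, so H is positive definite -> x* is a strict local min.

min


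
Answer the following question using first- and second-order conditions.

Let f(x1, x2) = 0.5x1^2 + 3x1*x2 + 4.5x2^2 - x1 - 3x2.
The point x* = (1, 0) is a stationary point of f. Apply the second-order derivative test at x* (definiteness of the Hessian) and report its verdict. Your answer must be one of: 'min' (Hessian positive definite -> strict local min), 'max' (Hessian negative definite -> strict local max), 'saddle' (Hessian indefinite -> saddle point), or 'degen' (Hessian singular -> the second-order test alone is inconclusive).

Compute the Hessian H = grad^2 f:
  H = [[1, 3], [3, 9]]
Verify stationarity: grad f(x*) = H x* + g = (0, 0).
Eigenvalues of H: 0, 10.
H has a zero eigenvalue (singular; positive semidefinite but not definite), so H is neither positive definite, negative definite, nor indefinite. The second-order test alone is inconclusive -> degen.
(Indeed, f is constant along the null direction of H through x*, so x* is not a strict local extremum.)

degen


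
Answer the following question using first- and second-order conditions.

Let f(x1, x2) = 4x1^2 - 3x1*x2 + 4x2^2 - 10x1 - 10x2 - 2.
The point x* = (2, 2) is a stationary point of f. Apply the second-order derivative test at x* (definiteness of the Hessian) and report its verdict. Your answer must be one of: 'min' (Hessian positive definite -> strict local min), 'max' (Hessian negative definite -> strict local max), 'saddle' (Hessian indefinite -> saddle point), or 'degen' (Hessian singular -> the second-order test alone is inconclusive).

Compute the Hessian H = grad^2 f:
  H = [[8, -3], [-3, 8]]
Verify stationarity: grad f(x*) = H x* + g = (0, 0).
Eigenvalues of H: 5, 11.
Both eigenvalues > 0, so H is positive definite -> x* is a strict local min.

min


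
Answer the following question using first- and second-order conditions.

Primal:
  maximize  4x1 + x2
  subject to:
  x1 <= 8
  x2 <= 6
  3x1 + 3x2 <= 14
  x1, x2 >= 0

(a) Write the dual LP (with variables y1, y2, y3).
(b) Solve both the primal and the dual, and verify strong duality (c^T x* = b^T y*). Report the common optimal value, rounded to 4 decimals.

The standard primal-dual pair for 'max c^T x s.t. A x <= b, x >= 0' is:
  Dual:  min b^T y  s.t.  A^T y >= c,  y >= 0.

So the dual LP is:
  minimize  8y1 + 6y2 + 14y3
  subject to:
    y1 + 3y3 >= 4
    y2 + 3y3 >= 1
    y1, y2, y3 >= 0

Solving the primal: x* = (4.6667, 0).
  primal value c^T x* = 18.6667.
Solving the dual: y* = (0, 0, 1.3333).
  dual value b^T y* = 18.6667.
Strong duality: c^T x* = b^T y*. Confirmed.

18.6667


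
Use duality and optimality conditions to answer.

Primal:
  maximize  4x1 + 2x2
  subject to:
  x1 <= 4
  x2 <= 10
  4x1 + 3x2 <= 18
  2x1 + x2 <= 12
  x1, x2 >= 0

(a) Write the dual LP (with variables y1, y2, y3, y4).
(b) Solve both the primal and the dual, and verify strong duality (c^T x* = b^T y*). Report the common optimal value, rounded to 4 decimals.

The standard primal-dual pair for 'max c^T x s.t. A x <= b, x >= 0' is:
  Dual:  min b^T y  s.t.  A^T y >= c,  y >= 0.

So the dual LP is:
  minimize  4y1 + 10y2 + 18y3 + 12y4
  subject to:
    y1 + 4y3 + 2y4 >= 4
    y2 + 3y3 + y4 >= 2
    y1, y2, y3, y4 >= 0

Solving the primal: x* = (4, 0.6667).
  primal value c^T x* = 17.3333.
Solving the dual: y* = (1.3333, 0, 0.6667, 0).
  dual value b^T y* = 17.3333.
Strong duality: c^T x* = b^T y*. Confirmed.

17.3333


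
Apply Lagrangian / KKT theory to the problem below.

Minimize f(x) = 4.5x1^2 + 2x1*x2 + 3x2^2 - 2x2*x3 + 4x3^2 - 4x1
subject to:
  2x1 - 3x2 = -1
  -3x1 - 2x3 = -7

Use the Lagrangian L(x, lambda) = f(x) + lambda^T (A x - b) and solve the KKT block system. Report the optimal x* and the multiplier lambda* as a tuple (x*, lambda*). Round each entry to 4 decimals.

Form the Lagrangian:
  L(x, lambda) = (1/2) x^T Q x + c^T x + lambda^T (A x - b)
Stationarity (grad_x L = 0): Q x + c + A^T lambda = 0.
Primal feasibility: A x = b.

This gives the KKT block system:
  [ Q   A^T ] [ x     ]   [-c ]
  [ A    0  ] [ lambda ] = [ b ]

Solving the linear system:
  x*      = (1.3119, 1.208, 1.5321)
  lambda* = (2.2691, 4.9205)
  f(x*)   = 15.7324

x* = (1.3119, 1.208, 1.5321), lambda* = (2.2691, 4.9205)


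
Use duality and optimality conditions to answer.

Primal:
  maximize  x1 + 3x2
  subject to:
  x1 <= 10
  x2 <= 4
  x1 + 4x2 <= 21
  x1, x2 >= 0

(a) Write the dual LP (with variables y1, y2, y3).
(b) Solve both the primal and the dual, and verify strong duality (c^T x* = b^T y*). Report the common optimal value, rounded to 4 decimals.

The standard primal-dual pair for 'max c^T x s.t. A x <= b, x >= 0' is:
  Dual:  min b^T y  s.t.  A^T y >= c,  y >= 0.

So the dual LP is:
  minimize  10y1 + 4y2 + 21y3
  subject to:
    y1 + y3 >= 1
    y2 + 4y3 >= 3
    y1, y2, y3 >= 0

Solving the primal: x* = (10, 2.75).
  primal value c^T x* = 18.25.
Solving the dual: y* = (0.25, 0, 0.75).
  dual value b^T y* = 18.25.
Strong duality: c^T x* = b^T y*. Confirmed.

18.25


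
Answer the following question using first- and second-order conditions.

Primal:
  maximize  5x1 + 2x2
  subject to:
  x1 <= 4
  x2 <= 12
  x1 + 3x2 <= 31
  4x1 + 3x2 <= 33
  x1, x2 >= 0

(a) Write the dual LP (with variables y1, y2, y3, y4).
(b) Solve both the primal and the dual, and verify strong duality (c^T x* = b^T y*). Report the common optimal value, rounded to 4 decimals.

The standard primal-dual pair for 'max c^T x s.t. A x <= b, x >= 0' is:
  Dual:  min b^T y  s.t.  A^T y >= c,  y >= 0.

So the dual LP is:
  minimize  4y1 + 12y2 + 31y3 + 33y4
  subject to:
    y1 + y3 + 4y4 >= 5
    y2 + 3y3 + 3y4 >= 2
    y1, y2, y3, y4 >= 0

Solving the primal: x* = (4, 5.6667).
  primal value c^T x* = 31.3333.
Solving the dual: y* = (2.3333, 0, 0, 0.6667).
  dual value b^T y* = 31.3333.
Strong duality: c^T x* = b^T y*. Confirmed.

31.3333


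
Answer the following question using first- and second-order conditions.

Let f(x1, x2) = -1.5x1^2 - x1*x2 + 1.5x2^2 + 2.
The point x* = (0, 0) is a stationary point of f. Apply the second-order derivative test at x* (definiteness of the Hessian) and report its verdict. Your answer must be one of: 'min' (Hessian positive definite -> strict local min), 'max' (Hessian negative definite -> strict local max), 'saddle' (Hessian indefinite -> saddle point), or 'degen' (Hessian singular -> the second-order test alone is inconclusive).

Compute the Hessian H = grad^2 f:
  H = [[-3, -1], [-1, 3]]
Verify stationarity: grad f(x*) = H x* + g = (0, 0).
Eigenvalues of H: -3.1623, 3.1623.
Eigenvalues have mixed signs, so H is indefinite -> x* is a saddle point.

saddle


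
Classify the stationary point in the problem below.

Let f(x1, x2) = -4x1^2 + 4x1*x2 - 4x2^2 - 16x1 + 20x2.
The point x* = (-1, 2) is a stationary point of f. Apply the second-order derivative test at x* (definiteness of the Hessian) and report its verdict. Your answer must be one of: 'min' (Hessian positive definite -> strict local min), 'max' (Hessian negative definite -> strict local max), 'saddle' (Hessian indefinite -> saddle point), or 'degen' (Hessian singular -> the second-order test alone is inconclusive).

Compute the Hessian H = grad^2 f:
  H = [[-8, 4], [4, -8]]
Verify stationarity: grad f(x*) = H x* + g = (0, 0).
Eigenvalues of H: -12, -4.
Both eigenvalues < 0, so H is negative definite -> x* is a strict local max.

max


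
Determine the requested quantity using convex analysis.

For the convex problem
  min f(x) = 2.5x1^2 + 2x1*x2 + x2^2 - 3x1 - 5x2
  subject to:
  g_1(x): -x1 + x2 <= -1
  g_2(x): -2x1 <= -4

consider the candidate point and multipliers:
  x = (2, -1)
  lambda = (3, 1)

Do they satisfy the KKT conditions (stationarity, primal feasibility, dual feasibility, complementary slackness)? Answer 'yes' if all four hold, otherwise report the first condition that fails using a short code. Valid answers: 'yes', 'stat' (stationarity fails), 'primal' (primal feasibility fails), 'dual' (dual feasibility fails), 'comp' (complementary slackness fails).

Gradient of f: grad f(x) = Q x + c = (5, -3)
Constraint values g_i(x) = a_i^T x - b_i:
  g_1((2, -1)) = -2
  g_2((2, -1)) = 0
Stationarity residual: grad f(x) + sum_i lambda_i a_i = (0, 0)
  -> stationarity OK
Primal feasibility (all g_i <= 0): OK
Dual feasibility (all lambda_i >= 0): OK
Complementary slackness (lambda_i * g_i(x) = 0 for all i): FAILS

Verdict: the first failing condition is complementary_slackness -> comp.

comp


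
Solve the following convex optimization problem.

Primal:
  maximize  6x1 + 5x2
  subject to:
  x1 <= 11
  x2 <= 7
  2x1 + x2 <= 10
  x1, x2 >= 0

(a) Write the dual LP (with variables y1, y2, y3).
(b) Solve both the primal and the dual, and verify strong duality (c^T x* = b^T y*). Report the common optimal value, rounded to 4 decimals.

The standard primal-dual pair for 'max c^T x s.t. A x <= b, x >= 0' is:
  Dual:  min b^T y  s.t.  A^T y >= c,  y >= 0.

So the dual LP is:
  minimize  11y1 + 7y2 + 10y3
  subject to:
    y1 + 2y3 >= 6
    y2 + y3 >= 5
    y1, y2, y3 >= 0

Solving the primal: x* = (1.5, 7).
  primal value c^T x* = 44.
Solving the dual: y* = (0, 2, 3).
  dual value b^T y* = 44.
Strong duality: c^T x* = b^T y*. Confirmed.

44
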